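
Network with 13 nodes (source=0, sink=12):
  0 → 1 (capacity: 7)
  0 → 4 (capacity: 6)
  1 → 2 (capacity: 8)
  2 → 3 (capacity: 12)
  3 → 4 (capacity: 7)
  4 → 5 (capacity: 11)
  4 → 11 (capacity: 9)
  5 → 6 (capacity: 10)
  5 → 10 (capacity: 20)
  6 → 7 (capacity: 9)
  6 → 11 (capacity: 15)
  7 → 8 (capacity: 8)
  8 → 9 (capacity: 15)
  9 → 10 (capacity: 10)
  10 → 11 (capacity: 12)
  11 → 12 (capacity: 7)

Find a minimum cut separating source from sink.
Min cut value = 7, edges: (11,12)

Min cut value: 7
Partition: S = [0, 1, 2, 3, 4, 5, 6, 7, 8, 9, 10, 11], T = [12]
Cut edges: (11,12)

By max-flow min-cut theorem, max flow = min cut = 7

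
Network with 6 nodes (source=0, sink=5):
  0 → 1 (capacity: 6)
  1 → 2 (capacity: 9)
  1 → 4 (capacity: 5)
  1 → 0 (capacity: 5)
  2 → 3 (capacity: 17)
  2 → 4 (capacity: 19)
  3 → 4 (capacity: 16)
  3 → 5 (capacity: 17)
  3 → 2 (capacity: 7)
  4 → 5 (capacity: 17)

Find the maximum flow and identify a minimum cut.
Max flow = 6, Min cut edges: (0,1)

Maximum flow: 6
Minimum cut: (0,1)
Partition: S = [0], T = [1, 2, 3, 4, 5]

Max-flow min-cut theorem verified: both equal 6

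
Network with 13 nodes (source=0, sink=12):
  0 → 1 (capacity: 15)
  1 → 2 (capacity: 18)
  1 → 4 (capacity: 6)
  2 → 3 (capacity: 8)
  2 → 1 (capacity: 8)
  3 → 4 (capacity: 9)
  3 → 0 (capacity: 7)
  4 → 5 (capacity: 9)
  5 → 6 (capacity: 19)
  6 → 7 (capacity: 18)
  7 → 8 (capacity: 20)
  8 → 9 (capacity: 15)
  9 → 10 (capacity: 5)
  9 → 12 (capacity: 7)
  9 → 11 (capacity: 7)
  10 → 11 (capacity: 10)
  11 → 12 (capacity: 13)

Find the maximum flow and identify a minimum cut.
Max flow = 9, Min cut edges: (4,5)

Maximum flow: 9
Minimum cut: (4,5)
Partition: S = [0, 1, 2, 3, 4], T = [5, 6, 7, 8, 9, 10, 11, 12]

Max-flow min-cut theorem verified: both equal 9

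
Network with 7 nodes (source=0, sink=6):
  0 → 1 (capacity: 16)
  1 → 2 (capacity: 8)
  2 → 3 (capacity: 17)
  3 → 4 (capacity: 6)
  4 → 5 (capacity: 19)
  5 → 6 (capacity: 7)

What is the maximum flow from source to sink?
Maximum flow = 6

Max flow: 6

Flow assignment:
  0 → 1: 6/16
  1 → 2: 6/8
  2 → 3: 6/17
  3 → 4: 6/6
  4 → 5: 6/19
  5 → 6: 6/7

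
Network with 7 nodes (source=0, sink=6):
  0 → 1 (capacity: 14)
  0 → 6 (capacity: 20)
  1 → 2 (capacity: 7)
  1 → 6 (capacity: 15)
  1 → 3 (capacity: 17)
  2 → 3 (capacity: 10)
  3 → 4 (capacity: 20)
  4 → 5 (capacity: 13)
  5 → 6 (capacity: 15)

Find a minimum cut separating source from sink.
Min cut value = 34, edges: (0,1), (0,6)

Min cut value: 34
Partition: S = [0], T = [1, 2, 3, 4, 5, 6]
Cut edges: (0,1), (0,6)

By max-flow min-cut theorem, max flow = min cut = 34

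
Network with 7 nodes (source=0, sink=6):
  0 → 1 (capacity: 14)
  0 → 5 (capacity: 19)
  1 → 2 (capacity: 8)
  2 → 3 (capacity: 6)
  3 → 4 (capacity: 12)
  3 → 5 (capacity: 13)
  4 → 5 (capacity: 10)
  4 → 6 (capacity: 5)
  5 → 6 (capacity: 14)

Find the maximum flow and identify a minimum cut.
Max flow = 19, Min cut edges: (4,6), (5,6)

Maximum flow: 19
Minimum cut: (4,6), (5,6)
Partition: S = [0, 1, 2, 3, 4, 5], T = [6]

Max-flow min-cut theorem verified: both equal 19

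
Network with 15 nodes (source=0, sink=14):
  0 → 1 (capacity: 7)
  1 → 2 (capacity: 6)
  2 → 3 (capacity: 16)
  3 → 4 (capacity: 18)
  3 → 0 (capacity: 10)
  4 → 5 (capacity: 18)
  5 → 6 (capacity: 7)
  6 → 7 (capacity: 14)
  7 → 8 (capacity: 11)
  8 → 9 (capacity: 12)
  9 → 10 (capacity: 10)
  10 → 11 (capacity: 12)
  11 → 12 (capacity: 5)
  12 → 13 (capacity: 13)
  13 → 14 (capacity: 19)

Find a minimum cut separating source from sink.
Min cut value = 5, edges: (11,12)

Min cut value: 5
Partition: S = [0, 1, 2, 3, 4, 5, 6, 7, 8, 9, 10, 11], T = [12, 13, 14]
Cut edges: (11,12)

By max-flow min-cut theorem, max flow = min cut = 5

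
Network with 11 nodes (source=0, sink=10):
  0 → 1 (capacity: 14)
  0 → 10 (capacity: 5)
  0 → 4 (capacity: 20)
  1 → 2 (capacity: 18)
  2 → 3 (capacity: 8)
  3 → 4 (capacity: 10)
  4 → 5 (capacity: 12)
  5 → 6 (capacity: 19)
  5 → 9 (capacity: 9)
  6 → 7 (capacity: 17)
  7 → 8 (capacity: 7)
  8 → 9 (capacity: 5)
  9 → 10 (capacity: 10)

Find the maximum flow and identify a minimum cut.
Max flow = 15, Min cut edges: (0,10), (9,10)

Maximum flow: 15
Minimum cut: (0,10), (9,10)
Partition: S = [0, 1, 2, 3, 4, 5, 6, 7, 8, 9], T = [10]

Max-flow min-cut theorem verified: both equal 15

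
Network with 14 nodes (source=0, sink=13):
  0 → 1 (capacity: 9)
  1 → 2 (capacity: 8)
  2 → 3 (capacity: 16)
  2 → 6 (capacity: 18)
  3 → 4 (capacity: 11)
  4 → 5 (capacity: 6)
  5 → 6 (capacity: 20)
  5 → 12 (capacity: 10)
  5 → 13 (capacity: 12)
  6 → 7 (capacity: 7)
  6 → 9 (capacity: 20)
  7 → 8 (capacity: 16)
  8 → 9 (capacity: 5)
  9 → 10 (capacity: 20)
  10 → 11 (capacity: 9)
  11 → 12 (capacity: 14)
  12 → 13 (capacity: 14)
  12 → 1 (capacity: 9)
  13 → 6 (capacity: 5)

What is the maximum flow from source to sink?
Maximum flow = 8

Max flow: 8

Flow assignment:
  0 → 1: 8/9
  1 → 2: 8/8
  2 → 3: 6/16
  2 → 6: 2/18
  3 → 4: 6/11
  4 → 5: 6/6
  5 → 13: 6/12
  6 → 9: 2/20
  9 → 10: 2/20
  10 → 11: 2/9
  11 → 12: 2/14
  12 → 13: 2/14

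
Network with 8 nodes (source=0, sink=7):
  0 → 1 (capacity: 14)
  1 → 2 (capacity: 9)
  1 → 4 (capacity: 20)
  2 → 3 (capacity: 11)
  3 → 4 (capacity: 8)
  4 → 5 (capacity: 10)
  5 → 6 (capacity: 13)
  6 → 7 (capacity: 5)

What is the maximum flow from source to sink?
Maximum flow = 5

Max flow: 5

Flow assignment:
  0 → 1: 5/14
  1 → 4: 5/20
  4 → 5: 5/10
  5 → 6: 5/13
  6 → 7: 5/5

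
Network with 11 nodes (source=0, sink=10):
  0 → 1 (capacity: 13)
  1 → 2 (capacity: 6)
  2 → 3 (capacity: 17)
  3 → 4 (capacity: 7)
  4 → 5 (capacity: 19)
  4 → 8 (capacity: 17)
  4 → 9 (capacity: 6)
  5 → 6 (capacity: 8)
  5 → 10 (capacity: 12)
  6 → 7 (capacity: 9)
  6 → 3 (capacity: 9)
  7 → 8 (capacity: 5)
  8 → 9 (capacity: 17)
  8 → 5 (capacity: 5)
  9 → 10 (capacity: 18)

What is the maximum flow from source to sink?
Maximum flow = 6

Max flow: 6

Flow assignment:
  0 → 1: 6/13
  1 → 2: 6/6
  2 → 3: 6/17
  3 → 4: 6/7
  4 → 5: 6/19
  5 → 10: 6/12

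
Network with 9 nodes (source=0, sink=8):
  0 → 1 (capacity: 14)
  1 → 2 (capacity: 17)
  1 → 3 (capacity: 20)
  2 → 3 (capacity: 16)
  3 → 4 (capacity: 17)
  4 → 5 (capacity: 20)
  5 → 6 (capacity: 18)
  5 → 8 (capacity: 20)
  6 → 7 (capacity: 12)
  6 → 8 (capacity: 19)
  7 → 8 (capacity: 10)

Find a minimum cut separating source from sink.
Min cut value = 14, edges: (0,1)

Min cut value: 14
Partition: S = [0], T = [1, 2, 3, 4, 5, 6, 7, 8]
Cut edges: (0,1)

By max-flow min-cut theorem, max flow = min cut = 14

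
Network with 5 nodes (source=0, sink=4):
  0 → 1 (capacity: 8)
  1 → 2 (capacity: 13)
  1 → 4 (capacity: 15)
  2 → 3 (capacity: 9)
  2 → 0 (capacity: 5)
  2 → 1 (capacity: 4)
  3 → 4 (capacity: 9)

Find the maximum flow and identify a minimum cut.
Max flow = 8, Min cut edges: (0,1)

Maximum flow: 8
Minimum cut: (0,1)
Partition: S = [0], T = [1, 2, 3, 4]

Max-flow min-cut theorem verified: both equal 8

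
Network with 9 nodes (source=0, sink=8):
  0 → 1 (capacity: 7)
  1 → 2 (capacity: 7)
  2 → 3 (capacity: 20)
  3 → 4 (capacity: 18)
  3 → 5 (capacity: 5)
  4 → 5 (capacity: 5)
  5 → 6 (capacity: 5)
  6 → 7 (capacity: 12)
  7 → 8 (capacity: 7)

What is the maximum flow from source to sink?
Maximum flow = 5

Max flow: 5

Flow assignment:
  0 → 1: 5/7
  1 → 2: 5/7
  2 → 3: 5/20
  3 → 5: 5/5
  5 → 6: 5/5
  6 → 7: 5/12
  7 → 8: 5/7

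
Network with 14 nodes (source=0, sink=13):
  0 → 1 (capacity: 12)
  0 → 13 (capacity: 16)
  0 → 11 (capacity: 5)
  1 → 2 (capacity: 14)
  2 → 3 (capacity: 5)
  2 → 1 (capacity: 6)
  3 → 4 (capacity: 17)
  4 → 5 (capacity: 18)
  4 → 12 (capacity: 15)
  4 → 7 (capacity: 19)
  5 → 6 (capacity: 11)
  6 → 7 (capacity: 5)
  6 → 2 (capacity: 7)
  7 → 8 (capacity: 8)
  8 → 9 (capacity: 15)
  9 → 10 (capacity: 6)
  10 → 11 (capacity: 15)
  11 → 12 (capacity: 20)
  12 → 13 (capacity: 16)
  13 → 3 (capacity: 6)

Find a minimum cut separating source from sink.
Min cut value = 26, edges: (0,13), (0,11), (2,3)

Min cut value: 26
Partition: S = [0, 1, 2], T = [3, 4, 5, 6, 7, 8, 9, 10, 11, 12, 13]
Cut edges: (0,13), (0,11), (2,3)

By max-flow min-cut theorem, max flow = min cut = 26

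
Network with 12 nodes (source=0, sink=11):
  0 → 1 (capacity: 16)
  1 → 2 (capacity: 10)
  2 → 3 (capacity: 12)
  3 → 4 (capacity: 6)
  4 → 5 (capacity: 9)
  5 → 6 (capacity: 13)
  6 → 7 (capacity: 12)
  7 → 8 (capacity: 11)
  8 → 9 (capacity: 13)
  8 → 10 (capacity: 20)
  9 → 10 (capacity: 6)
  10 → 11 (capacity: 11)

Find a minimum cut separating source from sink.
Min cut value = 6, edges: (3,4)

Min cut value: 6
Partition: S = [0, 1, 2, 3], T = [4, 5, 6, 7, 8, 9, 10, 11]
Cut edges: (3,4)

By max-flow min-cut theorem, max flow = min cut = 6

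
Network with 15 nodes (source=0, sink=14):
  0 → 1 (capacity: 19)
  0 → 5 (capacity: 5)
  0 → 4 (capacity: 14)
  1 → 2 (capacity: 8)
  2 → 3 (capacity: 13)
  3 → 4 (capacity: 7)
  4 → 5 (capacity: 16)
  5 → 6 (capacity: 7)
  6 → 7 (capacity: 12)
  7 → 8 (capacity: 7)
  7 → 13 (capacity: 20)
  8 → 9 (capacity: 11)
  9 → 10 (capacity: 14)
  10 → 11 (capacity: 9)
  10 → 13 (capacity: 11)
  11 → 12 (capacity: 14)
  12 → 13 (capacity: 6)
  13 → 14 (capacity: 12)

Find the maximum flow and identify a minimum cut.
Max flow = 7, Min cut edges: (5,6)

Maximum flow: 7
Minimum cut: (5,6)
Partition: S = [0, 1, 2, 3, 4, 5], T = [6, 7, 8, 9, 10, 11, 12, 13, 14]

Max-flow min-cut theorem verified: both equal 7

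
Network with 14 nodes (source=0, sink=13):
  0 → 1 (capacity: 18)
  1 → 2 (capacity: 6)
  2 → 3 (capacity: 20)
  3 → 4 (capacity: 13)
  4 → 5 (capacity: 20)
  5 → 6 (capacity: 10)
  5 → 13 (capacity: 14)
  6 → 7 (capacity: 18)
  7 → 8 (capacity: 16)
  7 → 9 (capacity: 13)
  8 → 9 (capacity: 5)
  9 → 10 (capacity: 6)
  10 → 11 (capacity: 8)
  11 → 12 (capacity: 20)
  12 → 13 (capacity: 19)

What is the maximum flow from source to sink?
Maximum flow = 6

Max flow: 6

Flow assignment:
  0 → 1: 6/18
  1 → 2: 6/6
  2 → 3: 6/20
  3 → 4: 6/13
  4 → 5: 6/20
  5 → 13: 6/14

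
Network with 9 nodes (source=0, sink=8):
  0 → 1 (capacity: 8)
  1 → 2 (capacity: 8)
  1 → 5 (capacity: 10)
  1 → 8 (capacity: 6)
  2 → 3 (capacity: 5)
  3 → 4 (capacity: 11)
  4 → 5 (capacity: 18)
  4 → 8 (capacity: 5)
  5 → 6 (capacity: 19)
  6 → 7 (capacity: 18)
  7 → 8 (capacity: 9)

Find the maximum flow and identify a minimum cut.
Max flow = 8, Min cut edges: (0,1)

Maximum flow: 8
Minimum cut: (0,1)
Partition: S = [0], T = [1, 2, 3, 4, 5, 6, 7, 8]

Max-flow min-cut theorem verified: both equal 8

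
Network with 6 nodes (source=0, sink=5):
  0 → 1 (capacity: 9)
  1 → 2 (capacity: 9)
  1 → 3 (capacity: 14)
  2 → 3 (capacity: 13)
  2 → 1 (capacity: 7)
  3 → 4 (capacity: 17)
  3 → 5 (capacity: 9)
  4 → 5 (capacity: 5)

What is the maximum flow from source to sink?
Maximum flow = 9

Max flow: 9

Flow assignment:
  0 → 1: 9/9
  1 → 3: 9/14
  3 → 5: 9/9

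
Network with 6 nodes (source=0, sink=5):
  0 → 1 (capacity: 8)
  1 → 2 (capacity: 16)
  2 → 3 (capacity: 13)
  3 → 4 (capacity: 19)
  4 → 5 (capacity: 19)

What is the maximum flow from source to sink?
Maximum flow = 8

Max flow: 8

Flow assignment:
  0 → 1: 8/8
  1 → 2: 8/16
  2 → 3: 8/13
  3 → 4: 8/19
  4 → 5: 8/19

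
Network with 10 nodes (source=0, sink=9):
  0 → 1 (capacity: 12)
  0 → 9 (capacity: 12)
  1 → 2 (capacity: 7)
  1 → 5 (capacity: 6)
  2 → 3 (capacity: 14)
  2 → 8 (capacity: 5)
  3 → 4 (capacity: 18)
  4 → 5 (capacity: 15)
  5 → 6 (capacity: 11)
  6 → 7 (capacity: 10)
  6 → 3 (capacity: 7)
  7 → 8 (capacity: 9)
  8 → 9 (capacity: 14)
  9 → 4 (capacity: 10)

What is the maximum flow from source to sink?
Maximum flow = 24

Max flow: 24

Flow assignment:
  0 → 1: 12/12
  0 → 9: 12/12
  1 → 2: 6/7
  1 → 5: 6/6
  2 → 3: 1/14
  2 → 8: 5/5
  3 → 4: 1/18
  4 → 5: 1/15
  5 → 6: 7/11
  6 → 7: 7/10
  7 → 8: 7/9
  8 → 9: 12/14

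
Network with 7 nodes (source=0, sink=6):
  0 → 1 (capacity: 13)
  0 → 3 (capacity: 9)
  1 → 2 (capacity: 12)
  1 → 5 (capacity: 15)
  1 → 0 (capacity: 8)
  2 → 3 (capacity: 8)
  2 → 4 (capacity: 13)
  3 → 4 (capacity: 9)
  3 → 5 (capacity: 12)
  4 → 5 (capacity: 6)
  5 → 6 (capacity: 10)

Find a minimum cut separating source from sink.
Min cut value = 10, edges: (5,6)

Min cut value: 10
Partition: S = [0, 1, 2, 3, 4, 5], T = [6]
Cut edges: (5,6)

By max-flow min-cut theorem, max flow = min cut = 10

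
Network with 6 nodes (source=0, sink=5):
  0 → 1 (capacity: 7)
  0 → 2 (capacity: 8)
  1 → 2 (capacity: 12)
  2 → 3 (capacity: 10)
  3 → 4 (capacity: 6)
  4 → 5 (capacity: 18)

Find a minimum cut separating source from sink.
Min cut value = 6, edges: (3,4)

Min cut value: 6
Partition: S = [0, 1, 2, 3], T = [4, 5]
Cut edges: (3,4)

By max-flow min-cut theorem, max flow = min cut = 6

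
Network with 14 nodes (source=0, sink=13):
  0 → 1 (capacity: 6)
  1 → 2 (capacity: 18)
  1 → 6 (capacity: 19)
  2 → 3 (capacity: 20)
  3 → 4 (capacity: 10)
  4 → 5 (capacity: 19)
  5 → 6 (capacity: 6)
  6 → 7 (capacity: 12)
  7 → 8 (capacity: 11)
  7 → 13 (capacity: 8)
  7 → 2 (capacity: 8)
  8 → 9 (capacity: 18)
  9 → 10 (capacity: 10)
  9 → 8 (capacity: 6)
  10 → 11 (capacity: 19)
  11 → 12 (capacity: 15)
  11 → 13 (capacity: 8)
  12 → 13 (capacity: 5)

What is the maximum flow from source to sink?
Maximum flow = 6

Max flow: 6

Flow assignment:
  0 → 1: 6/6
  1 → 6: 6/19
  6 → 7: 6/12
  7 → 13: 6/8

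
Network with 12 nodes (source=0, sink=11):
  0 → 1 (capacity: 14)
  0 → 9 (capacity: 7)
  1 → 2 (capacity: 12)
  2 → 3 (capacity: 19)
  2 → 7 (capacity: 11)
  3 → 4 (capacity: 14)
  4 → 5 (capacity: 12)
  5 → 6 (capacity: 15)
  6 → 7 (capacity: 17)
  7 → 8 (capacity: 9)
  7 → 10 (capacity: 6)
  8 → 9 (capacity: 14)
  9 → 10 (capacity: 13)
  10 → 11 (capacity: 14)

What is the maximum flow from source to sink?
Maximum flow = 14

Max flow: 14

Flow assignment:
  0 → 1: 12/14
  0 → 9: 2/7
  1 → 2: 12/12
  2 → 3: 1/19
  2 → 7: 11/11
  3 → 4: 1/14
  4 → 5: 1/12
  5 → 6: 1/15
  6 → 7: 1/17
  7 → 8: 6/9
  7 → 10: 6/6
  8 → 9: 6/14
  9 → 10: 8/13
  10 → 11: 14/14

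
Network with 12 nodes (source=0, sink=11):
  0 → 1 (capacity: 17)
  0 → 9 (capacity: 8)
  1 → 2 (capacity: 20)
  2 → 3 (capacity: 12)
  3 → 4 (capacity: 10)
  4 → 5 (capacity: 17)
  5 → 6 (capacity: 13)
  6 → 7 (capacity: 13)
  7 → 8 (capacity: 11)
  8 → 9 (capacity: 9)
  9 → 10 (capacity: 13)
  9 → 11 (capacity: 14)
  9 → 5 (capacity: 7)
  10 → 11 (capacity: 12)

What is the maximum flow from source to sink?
Maximum flow = 17

Max flow: 17

Flow assignment:
  0 → 1: 9/17
  0 → 9: 8/8
  1 → 2: 9/20
  2 → 3: 9/12
  3 → 4: 9/10
  4 → 5: 9/17
  5 → 6: 9/13
  6 → 7: 9/13
  7 → 8: 9/11
  8 → 9: 9/9
  9 → 10: 3/13
  9 → 11: 14/14
  10 → 11: 3/12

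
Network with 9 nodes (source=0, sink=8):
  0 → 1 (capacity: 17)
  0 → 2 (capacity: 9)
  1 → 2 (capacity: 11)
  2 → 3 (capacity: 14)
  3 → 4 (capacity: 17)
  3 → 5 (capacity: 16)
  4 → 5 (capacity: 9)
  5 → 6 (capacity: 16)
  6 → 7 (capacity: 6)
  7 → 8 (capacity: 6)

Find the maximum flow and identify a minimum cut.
Max flow = 6, Min cut edges: (7,8)

Maximum flow: 6
Minimum cut: (7,8)
Partition: S = [0, 1, 2, 3, 4, 5, 6, 7], T = [8]

Max-flow min-cut theorem verified: both equal 6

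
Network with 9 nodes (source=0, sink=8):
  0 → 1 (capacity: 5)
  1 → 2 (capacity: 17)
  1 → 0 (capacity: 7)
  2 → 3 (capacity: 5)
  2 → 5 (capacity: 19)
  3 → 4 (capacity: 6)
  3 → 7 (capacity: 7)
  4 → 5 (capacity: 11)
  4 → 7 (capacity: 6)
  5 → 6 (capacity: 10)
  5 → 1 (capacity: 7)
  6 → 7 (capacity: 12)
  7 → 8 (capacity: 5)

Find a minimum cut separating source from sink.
Min cut value = 5, edges: (7,8)

Min cut value: 5
Partition: S = [0, 1, 2, 3, 4, 5, 6, 7], T = [8]
Cut edges: (7,8)

By max-flow min-cut theorem, max flow = min cut = 5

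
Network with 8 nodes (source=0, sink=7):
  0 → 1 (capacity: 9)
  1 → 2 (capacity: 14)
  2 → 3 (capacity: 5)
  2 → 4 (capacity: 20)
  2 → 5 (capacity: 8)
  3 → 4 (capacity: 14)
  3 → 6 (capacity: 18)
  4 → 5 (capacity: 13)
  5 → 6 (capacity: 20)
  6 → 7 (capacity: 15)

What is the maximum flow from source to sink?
Maximum flow = 9

Max flow: 9

Flow assignment:
  0 → 1: 9/9
  1 → 2: 9/14
  2 → 3: 5/5
  2 → 5: 4/8
  3 → 6: 5/18
  5 → 6: 4/20
  6 → 7: 9/15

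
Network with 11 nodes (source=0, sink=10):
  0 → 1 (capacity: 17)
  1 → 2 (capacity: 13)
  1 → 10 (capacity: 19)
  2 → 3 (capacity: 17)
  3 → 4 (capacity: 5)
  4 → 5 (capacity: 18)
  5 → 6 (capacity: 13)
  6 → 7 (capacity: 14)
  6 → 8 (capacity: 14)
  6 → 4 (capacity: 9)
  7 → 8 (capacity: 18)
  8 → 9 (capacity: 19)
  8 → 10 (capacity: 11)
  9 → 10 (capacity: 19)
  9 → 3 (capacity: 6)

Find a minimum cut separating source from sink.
Min cut value = 17, edges: (0,1)

Min cut value: 17
Partition: S = [0], T = [1, 2, 3, 4, 5, 6, 7, 8, 9, 10]
Cut edges: (0,1)

By max-flow min-cut theorem, max flow = min cut = 17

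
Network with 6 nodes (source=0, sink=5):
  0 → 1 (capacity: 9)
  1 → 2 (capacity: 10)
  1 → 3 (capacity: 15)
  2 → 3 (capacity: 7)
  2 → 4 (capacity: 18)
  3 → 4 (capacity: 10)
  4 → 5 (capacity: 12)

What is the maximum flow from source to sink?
Maximum flow = 9

Max flow: 9

Flow assignment:
  0 → 1: 9/9
  1 → 2: 9/10
  2 → 4: 9/18
  4 → 5: 9/12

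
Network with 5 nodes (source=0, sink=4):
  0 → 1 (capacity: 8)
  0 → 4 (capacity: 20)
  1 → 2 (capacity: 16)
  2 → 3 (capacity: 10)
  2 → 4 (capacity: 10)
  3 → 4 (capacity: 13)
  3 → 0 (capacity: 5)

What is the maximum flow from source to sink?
Maximum flow = 28

Max flow: 28

Flow assignment:
  0 → 1: 8/8
  0 → 4: 20/20
  1 → 2: 8/16
  2 → 4: 8/10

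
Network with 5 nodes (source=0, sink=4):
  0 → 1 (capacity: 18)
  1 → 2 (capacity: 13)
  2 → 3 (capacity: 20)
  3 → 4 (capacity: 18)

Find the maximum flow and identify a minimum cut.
Max flow = 13, Min cut edges: (1,2)

Maximum flow: 13
Minimum cut: (1,2)
Partition: S = [0, 1], T = [2, 3, 4]

Max-flow min-cut theorem verified: both equal 13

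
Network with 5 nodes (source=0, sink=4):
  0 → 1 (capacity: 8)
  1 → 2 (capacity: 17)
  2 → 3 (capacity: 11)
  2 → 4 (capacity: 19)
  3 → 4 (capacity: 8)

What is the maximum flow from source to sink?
Maximum flow = 8

Max flow: 8

Flow assignment:
  0 → 1: 8/8
  1 → 2: 8/17
  2 → 4: 8/19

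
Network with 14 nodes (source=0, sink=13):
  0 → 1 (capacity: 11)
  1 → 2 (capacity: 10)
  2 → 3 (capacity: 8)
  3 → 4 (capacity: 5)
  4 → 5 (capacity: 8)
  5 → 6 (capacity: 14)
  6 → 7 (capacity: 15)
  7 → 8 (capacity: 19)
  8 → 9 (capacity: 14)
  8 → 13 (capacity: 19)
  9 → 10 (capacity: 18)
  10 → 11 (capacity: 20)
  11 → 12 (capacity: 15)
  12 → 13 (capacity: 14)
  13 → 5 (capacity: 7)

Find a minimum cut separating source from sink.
Min cut value = 5, edges: (3,4)

Min cut value: 5
Partition: S = [0, 1, 2, 3], T = [4, 5, 6, 7, 8, 9, 10, 11, 12, 13]
Cut edges: (3,4)

By max-flow min-cut theorem, max flow = min cut = 5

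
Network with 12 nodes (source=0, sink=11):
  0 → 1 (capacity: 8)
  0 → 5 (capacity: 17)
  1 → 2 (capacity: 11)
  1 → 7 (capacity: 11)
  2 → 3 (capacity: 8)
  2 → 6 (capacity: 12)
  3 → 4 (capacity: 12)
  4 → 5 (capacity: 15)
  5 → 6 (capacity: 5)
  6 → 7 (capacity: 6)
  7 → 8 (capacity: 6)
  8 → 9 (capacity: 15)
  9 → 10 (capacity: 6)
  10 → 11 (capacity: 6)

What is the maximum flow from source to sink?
Maximum flow = 6

Max flow: 6

Flow assignment:
  0 → 1: 1/8
  0 → 5: 5/17
  1 → 7: 1/11
  5 → 6: 5/5
  6 → 7: 5/6
  7 → 8: 6/6
  8 → 9: 6/15
  9 → 10: 6/6
  10 → 11: 6/6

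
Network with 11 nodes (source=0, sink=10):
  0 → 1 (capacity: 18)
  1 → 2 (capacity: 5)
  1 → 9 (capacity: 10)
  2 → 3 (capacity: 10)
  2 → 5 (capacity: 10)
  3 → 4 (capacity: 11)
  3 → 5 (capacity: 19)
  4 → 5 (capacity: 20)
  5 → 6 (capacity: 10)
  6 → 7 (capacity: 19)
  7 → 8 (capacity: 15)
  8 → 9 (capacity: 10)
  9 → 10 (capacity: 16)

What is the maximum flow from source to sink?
Maximum flow = 15

Max flow: 15

Flow assignment:
  0 → 1: 15/18
  1 → 2: 5/5
  1 → 9: 10/10
  2 → 5: 5/10
  5 → 6: 5/10
  6 → 7: 5/19
  7 → 8: 5/15
  8 → 9: 5/10
  9 → 10: 15/16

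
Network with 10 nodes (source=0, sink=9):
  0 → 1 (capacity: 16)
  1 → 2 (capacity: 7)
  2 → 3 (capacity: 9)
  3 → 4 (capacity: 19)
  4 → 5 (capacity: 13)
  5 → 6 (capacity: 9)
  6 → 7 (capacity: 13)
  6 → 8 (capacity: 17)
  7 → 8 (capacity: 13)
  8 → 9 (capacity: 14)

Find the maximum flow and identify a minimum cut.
Max flow = 7, Min cut edges: (1,2)

Maximum flow: 7
Minimum cut: (1,2)
Partition: S = [0, 1], T = [2, 3, 4, 5, 6, 7, 8, 9]

Max-flow min-cut theorem verified: both equal 7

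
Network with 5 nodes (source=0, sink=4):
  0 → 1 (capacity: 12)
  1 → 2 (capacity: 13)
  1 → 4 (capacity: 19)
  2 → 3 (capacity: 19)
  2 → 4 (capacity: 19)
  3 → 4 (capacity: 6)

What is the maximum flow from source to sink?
Maximum flow = 12

Max flow: 12

Flow assignment:
  0 → 1: 12/12
  1 → 4: 12/19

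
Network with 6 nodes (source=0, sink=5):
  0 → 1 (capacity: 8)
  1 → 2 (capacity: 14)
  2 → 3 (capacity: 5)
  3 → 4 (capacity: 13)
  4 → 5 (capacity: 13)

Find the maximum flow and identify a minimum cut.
Max flow = 5, Min cut edges: (2,3)

Maximum flow: 5
Minimum cut: (2,3)
Partition: S = [0, 1, 2], T = [3, 4, 5]

Max-flow min-cut theorem verified: both equal 5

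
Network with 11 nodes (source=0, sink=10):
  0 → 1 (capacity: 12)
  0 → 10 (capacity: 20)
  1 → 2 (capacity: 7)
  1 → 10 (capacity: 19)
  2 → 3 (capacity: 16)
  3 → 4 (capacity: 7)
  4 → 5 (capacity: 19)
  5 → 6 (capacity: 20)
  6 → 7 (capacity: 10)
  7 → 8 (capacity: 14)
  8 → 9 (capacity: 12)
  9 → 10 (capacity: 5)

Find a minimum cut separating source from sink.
Min cut value = 32, edges: (0,1), (0,10)

Min cut value: 32
Partition: S = [0], T = [1, 2, 3, 4, 5, 6, 7, 8, 9, 10]
Cut edges: (0,1), (0,10)

By max-flow min-cut theorem, max flow = min cut = 32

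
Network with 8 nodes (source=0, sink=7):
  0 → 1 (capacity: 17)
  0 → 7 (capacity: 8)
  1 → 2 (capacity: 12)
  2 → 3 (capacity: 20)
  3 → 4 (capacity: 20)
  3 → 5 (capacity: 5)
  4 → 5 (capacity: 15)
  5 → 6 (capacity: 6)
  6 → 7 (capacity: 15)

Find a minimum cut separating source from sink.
Min cut value = 14, edges: (0,7), (5,6)

Min cut value: 14
Partition: S = [0, 1, 2, 3, 4, 5], T = [6, 7]
Cut edges: (0,7), (5,6)

By max-flow min-cut theorem, max flow = min cut = 14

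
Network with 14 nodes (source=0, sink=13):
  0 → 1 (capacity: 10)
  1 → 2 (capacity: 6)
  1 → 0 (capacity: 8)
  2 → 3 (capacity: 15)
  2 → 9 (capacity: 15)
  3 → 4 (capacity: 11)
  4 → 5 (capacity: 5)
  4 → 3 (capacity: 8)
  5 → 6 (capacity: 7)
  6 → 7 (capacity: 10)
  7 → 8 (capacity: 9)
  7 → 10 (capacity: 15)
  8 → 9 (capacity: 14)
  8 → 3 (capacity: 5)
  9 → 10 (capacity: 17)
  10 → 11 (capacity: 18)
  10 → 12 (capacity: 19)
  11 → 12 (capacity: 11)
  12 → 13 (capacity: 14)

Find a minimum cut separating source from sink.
Min cut value = 6, edges: (1,2)

Min cut value: 6
Partition: S = [0, 1], T = [2, 3, 4, 5, 6, 7, 8, 9, 10, 11, 12, 13]
Cut edges: (1,2)

By max-flow min-cut theorem, max flow = min cut = 6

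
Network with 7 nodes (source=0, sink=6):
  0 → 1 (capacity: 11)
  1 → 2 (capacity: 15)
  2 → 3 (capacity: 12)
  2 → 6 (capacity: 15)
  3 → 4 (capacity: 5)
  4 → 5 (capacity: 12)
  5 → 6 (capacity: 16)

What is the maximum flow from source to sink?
Maximum flow = 11

Max flow: 11

Flow assignment:
  0 → 1: 11/11
  1 → 2: 11/15
  2 → 6: 11/15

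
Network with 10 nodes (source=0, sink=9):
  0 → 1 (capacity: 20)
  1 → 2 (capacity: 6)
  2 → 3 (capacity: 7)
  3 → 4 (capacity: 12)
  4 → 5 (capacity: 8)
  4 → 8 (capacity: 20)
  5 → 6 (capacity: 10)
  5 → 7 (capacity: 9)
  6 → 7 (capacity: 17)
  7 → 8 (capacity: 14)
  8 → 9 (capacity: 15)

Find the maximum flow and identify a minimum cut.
Max flow = 6, Min cut edges: (1,2)

Maximum flow: 6
Minimum cut: (1,2)
Partition: S = [0, 1], T = [2, 3, 4, 5, 6, 7, 8, 9]

Max-flow min-cut theorem verified: both equal 6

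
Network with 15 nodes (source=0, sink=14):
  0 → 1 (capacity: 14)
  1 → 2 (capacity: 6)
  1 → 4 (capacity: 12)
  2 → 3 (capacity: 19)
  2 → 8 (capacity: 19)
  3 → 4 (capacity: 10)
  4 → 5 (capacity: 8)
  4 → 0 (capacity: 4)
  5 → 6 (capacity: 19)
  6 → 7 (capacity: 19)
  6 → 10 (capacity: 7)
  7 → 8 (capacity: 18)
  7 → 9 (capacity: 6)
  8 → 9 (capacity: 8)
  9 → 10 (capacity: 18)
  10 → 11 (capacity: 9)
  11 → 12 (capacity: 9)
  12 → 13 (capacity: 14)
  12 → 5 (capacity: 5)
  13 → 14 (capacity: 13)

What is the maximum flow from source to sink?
Maximum flow = 9

Max flow: 9

Flow assignment:
  0 → 1: 9/14
  1 → 2: 1/6
  1 → 4: 8/12
  2 → 8: 1/19
  4 → 5: 8/8
  5 → 6: 8/19
  6 → 7: 1/19
  6 → 10: 7/7
  7 → 9: 1/6
  8 → 9: 1/8
  9 → 10: 2/18
  10 → 11: 9/9
  11 → 12: 9/9
  12 → 13: 9/14
  13 → 14: 9/13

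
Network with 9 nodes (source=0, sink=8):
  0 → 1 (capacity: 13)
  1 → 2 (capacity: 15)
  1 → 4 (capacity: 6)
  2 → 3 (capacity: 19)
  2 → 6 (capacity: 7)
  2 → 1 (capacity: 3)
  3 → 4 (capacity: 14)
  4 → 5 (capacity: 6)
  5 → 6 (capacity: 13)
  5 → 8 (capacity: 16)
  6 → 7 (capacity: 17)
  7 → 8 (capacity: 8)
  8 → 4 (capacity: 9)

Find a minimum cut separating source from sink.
Min cut value = 13, edges: (2,6), (4,5)

Min cut value: 13
Partition: S = [0, 1, 2, 3, 4], T = [5, 6, 7, 8]
Cut edges: (2,6), (4,5)

By max-flow min-cut theorem, max flow = min cut = 13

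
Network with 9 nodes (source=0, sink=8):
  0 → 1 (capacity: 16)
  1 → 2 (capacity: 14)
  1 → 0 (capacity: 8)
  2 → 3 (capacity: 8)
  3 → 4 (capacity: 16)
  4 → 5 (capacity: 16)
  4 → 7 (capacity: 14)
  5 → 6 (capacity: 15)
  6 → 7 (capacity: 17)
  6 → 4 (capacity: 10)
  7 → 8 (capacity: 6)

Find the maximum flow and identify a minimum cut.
Max flow = 6, Min cut edges: (7,8)

Maximum flow: 6
Minimum cut: (7,8)
Partition: S = [0, 1, 2, 3, 4, 5, 6, 7], T = [8]

Max-flow min-cut theorem verified: both equal 6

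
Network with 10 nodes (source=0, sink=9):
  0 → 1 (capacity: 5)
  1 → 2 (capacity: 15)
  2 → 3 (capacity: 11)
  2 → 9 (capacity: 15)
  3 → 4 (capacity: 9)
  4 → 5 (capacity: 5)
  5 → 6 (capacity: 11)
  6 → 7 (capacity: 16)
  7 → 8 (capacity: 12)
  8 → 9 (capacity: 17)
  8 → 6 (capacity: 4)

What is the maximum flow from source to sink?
Maximum flow = 5

Max flow: 5

Flow assignment:
  0 → 1: 5/5
  1 → 2: 5/15
  2 → 9: 5/15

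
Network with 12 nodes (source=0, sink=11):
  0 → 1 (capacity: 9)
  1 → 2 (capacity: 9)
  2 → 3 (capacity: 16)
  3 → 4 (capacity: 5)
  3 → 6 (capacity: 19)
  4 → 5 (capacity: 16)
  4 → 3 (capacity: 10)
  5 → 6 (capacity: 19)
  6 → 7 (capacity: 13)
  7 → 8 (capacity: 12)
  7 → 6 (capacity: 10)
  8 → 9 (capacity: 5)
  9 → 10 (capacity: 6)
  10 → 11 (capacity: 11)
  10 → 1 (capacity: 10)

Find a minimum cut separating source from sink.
Min cut value = 5, edges: (8,9)

Min cut value: 5
Partition: S = [0, 1, 2, 3, 4, 5, 6, 7, 8], T = [9, 10, 11]
Cut edges: (8,9)

By max-flow min-cut theorem, max flow = min cut = 5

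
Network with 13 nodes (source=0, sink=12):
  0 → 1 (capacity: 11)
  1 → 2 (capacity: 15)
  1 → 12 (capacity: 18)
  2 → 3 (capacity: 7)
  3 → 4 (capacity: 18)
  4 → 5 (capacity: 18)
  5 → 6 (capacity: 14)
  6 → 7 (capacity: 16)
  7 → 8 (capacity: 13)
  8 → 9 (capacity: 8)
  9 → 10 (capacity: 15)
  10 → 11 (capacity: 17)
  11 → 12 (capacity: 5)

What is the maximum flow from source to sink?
Maximum flow = 11

Max flow: 11

Flow assignment:
  0 → 1: 11/11
  1 → 12: 11/18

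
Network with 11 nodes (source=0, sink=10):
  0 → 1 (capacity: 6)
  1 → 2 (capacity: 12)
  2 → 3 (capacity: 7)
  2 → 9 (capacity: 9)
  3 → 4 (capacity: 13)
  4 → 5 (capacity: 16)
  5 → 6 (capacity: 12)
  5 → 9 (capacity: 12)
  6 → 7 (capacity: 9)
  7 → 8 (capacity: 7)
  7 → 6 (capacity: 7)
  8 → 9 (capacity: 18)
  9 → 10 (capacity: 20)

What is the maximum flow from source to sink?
Maximum flow = 6

Max flow: 6

Flow assignment:
  0 → 1: 6/6
  1 → 2: 6/12
  2 → 9: 6/9
  9 → 10: 6/20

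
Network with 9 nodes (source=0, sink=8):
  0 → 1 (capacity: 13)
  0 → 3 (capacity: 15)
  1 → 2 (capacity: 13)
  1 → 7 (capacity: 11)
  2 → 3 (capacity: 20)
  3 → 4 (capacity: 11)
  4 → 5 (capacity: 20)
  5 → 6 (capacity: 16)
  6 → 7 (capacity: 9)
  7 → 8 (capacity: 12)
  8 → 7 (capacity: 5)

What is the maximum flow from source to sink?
Maximum flow = 12

Max flow: 12

Flow assignment:
  0 → 1: 3/13
  0 → 3: 9/15
  1 → 7: 3/11
  3 → 4: 9/11
  4 → 5: 9/20
  5 → 6: 9/16
  6 → 7: 9/9
  7 → 8: 12/12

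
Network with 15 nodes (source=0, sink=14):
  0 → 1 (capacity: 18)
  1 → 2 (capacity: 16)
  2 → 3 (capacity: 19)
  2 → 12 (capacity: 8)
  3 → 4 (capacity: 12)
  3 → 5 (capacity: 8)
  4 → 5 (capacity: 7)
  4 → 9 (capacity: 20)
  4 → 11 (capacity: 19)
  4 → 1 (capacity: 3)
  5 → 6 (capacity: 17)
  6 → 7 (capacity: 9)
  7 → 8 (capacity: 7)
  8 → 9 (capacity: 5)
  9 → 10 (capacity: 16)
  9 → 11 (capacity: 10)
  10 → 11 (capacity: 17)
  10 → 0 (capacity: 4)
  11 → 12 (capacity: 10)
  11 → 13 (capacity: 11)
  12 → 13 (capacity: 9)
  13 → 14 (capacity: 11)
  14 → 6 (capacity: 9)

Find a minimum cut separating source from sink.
Min cut value = 11, edges: (13,14)

Min cut value: 11
Partition: S = [0, 1, 2, 3, 4, 5, 6, 7, 8, 9, 10, 11, 12, 13], T = [14]
Cut edges: (13,14)

By max-flow min-cut theorem, max flow = min cut = 11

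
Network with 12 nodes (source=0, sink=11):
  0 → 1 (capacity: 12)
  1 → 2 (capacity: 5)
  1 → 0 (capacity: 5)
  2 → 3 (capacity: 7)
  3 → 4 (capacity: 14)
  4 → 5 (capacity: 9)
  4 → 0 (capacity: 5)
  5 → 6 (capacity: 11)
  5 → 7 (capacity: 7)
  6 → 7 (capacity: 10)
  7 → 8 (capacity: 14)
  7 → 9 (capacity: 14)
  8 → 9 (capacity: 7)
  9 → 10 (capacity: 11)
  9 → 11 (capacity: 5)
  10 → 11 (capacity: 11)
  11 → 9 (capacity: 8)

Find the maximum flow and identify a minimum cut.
Max flow = 5, Min cut edges: (1,2)

Maximum flow: 5
Minimum cut: (1,2)
Partition: S = [0, 1], T = [2, 3, 4, 5, 6, 7, 8, 9, 10, 11]

Max-flow min-cut theorem verified: both equal 5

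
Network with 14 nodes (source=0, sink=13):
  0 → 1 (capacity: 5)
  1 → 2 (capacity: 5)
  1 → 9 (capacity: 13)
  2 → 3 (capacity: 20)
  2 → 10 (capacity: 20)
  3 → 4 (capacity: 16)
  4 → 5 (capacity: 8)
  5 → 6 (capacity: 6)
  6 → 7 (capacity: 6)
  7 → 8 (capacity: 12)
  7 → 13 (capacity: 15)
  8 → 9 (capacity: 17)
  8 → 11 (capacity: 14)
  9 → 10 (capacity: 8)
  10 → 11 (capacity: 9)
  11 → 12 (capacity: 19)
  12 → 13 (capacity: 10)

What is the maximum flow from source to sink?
Maximum flow = 5

Max flow: 5

Flow assignment:
  0 → 1: 5/5
  1 → 2: 5/5
  2 → 10: 5/20
  10 → 11: 5/9
  11 → 12: 5/19
  12 → 13: 5/10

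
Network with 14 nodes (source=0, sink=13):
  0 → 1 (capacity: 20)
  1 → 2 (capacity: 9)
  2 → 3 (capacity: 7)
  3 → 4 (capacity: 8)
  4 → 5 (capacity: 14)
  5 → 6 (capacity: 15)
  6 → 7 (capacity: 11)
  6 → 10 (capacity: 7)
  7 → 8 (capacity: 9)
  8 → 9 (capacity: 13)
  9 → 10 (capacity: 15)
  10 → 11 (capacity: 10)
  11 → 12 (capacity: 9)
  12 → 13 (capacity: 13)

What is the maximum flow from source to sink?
Maximum flow = 7

Max flow: 7

Flow assignment:
  0 → 1: 7/20
  1 → 2: 7/9
  2 → 3: 7/7
  3 → 4: 7/8
  4 → 5: 7/14
  5 → 6: 7/15
  6 → 10: 7/7
  10 → 11: 7/10
  11 → 12: 7/9
  12 → 13: 7/13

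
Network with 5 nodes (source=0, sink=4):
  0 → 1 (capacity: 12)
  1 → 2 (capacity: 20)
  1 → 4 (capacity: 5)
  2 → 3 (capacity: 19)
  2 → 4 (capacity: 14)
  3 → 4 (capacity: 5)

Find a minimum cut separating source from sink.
Min cut value = 12, edges: (0,1)

Min cut value: 12
Partition: S = [0], T = [1, 2, 3, 4]
Cut edges: (0,1)

By max-flow min-cut theorem, max flow = min cut = 12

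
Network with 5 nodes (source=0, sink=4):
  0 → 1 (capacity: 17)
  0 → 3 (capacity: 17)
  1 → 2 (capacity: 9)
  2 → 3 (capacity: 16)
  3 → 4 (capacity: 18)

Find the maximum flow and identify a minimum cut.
Max flow = 18, Min cut edges: (3,4)

Maximum flow: 18
Minimum cut: (3,4)
Partition: S = [0, 1, 2, 3], T = [4]

Max-flow min-cut theorem verified: both equal 18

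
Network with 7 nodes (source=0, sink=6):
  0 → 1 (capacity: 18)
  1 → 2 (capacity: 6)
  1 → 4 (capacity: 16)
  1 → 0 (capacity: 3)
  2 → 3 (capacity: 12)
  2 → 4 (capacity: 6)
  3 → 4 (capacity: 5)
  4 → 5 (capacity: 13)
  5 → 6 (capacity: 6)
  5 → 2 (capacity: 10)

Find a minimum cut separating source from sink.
Min cut value = 6, edges: (5,6)

Min cut value: 6
Partition: S = [0, 1, 2, 3, 4, 5], T = [6]
Cut edges: (5,6)

By max-flow min-cut theorem, max flow = min cut = 6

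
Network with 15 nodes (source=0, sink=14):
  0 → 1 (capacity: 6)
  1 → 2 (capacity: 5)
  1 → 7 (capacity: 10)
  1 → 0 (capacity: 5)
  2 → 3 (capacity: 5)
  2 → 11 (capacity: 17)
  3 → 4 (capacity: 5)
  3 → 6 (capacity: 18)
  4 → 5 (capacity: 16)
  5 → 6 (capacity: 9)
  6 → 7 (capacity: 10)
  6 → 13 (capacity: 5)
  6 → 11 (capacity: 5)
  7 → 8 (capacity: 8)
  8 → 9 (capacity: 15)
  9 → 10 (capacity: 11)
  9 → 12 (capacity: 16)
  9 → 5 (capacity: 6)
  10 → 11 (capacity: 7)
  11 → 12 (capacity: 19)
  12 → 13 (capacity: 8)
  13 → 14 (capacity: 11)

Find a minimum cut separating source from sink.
Min cut value = 6, edges: (0,1)

Min cut value: 6
Partition: S = [0], T = [1, 2, 3, 4, 5, 6, 7, 8, 9, 10, 11, 12, 13, 14]
Cut edges: (0,1)

By max-flow min-cut theorem, max flow = min cut = 6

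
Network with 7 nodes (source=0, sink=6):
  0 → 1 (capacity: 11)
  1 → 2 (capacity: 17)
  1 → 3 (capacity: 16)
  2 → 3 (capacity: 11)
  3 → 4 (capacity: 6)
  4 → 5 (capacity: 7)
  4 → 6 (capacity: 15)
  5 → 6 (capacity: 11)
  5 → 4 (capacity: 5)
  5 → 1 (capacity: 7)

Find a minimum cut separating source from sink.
Min cut value = 6, edges: (3,4)

Min cut value: 6
Partition: S = [0, 1, 2, 3], T = [4, 5, 6]
Cut edges: (3,4)

By max-flow min-cut theorem, max flow = min cut = 6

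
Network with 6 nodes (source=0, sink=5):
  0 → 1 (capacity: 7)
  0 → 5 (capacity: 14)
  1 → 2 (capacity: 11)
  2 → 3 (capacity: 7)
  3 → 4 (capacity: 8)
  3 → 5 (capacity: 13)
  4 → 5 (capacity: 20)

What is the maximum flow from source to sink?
Maximum flow = 21

Max flow: 21

Flow assignment:
  0 → 1: 7/7
  0 → 5: 14/14
  1 → 2: 7/11
  2 → 3: 7/7
  3 → 5: 7/13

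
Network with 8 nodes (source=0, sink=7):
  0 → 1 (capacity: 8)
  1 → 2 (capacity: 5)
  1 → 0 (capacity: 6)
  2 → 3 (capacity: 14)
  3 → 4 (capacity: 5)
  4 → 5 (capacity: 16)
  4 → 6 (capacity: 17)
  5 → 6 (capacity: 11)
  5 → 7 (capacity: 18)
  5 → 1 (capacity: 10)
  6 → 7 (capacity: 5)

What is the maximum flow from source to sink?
Maximum flow = 5

Max flow: 5

Flow assignment:
  0 → 1: 5/8
  1 → 2: 5/5
  2 → 3: 5/14
  3 → 4: 5/5
  4 → 5: 5/16
  5 → 7: 5/18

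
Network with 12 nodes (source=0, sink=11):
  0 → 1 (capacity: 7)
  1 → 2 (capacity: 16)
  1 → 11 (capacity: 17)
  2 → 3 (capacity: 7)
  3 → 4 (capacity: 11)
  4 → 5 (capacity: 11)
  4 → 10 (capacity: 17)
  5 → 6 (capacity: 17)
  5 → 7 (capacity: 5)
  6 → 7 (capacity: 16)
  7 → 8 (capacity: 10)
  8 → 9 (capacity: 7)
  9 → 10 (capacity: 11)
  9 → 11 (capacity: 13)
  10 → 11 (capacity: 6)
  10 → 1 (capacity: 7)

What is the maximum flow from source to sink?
Maximum flow = 7

Max flow: 7

Flow assignment:
  0 → 1: 7/7
  1 → 11: 7/17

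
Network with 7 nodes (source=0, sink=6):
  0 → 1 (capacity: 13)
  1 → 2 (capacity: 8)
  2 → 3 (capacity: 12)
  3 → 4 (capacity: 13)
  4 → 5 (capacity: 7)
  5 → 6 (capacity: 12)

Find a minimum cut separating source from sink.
Min cut value = 7, edges: (4,5)

Min cut value: 7
Partition: S = [0, 1, 2, 3, 4], T = [5, 6]
Cut edges: (4,5)

By max-flow min-cut theorem, max flow = min cut = 7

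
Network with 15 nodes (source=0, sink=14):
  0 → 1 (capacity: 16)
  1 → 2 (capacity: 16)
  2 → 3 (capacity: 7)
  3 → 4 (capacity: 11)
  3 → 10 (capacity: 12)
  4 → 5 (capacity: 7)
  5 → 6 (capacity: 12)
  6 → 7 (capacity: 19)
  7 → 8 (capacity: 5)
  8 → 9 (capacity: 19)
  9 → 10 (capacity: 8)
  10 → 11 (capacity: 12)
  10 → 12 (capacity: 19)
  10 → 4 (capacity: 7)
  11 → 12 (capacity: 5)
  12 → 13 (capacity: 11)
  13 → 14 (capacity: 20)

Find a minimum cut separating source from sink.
Min cut value = 7, edges: (2,3)

Min cut value: 7
Partition: S = [0, 1, 2], T = [3, 4, 5, 6, 7, 8, 9, 10, 11, 12, 13, 14]
Cut edges: (2,3)

By max-flow min-cut theorem, max flow = min cut = 7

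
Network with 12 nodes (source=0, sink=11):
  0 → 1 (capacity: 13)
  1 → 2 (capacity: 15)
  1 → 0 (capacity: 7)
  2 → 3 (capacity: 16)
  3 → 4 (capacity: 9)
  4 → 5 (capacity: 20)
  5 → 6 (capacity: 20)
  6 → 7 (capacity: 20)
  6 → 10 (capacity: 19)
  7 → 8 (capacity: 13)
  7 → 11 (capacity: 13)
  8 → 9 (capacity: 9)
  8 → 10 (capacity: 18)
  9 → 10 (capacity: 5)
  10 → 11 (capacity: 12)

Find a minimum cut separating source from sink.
Min cut value = 9, edges: (3,4)

Min cut value: 9
Partition: S = [0, 1, 2, 3], T = [4, 5, 6, 7, 8, 9, 10, 11]
Cut edges: (3,4)

By max-flow min-cut theorem, max flow = min cut = 9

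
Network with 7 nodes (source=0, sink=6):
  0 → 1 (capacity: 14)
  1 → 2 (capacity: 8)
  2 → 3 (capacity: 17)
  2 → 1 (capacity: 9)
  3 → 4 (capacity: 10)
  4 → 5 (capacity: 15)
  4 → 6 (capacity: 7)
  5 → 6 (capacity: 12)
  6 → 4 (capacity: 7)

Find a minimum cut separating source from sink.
Min cut value = 8, edges: (1,2)

Min cut value: 8
Partition: S = [0, 1], T = [2, 3, 4, 5, 6]
Cut edges: (1,2)

By max-flow min-cut theorem, max flow = min cut = 8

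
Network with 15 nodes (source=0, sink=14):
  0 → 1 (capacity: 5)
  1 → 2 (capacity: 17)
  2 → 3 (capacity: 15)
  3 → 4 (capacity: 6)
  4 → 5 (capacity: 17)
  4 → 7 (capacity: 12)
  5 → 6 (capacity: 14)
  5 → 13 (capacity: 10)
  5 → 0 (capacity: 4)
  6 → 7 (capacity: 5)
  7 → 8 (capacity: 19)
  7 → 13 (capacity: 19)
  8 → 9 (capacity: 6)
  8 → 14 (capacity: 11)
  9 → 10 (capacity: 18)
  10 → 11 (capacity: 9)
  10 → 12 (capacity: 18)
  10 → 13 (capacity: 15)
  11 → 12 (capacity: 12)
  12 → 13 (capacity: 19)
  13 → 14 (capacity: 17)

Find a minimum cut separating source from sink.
Min cut value = 5, edges: (0,1)

Min cut value: 5
Partition: S = [0], T = [1, 2, 3, 4, 5, 6, 7, 8, 9, 10, 11, 12, 13, 14]
Cut edges: (0,1)

By max-flow min-cut theorem, max flow = min cut = 5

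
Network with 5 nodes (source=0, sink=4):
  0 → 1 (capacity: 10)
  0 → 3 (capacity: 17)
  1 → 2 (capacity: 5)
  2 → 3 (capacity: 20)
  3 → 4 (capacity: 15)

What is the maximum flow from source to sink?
Maximum flow = 15

Max flow: 15

Flow assignment:
  0 → 1: 5/10
  0 → 3: 10/17
  1 → 2: 5/5
  2 → 3: 5/20
  3 → 4: 15/15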